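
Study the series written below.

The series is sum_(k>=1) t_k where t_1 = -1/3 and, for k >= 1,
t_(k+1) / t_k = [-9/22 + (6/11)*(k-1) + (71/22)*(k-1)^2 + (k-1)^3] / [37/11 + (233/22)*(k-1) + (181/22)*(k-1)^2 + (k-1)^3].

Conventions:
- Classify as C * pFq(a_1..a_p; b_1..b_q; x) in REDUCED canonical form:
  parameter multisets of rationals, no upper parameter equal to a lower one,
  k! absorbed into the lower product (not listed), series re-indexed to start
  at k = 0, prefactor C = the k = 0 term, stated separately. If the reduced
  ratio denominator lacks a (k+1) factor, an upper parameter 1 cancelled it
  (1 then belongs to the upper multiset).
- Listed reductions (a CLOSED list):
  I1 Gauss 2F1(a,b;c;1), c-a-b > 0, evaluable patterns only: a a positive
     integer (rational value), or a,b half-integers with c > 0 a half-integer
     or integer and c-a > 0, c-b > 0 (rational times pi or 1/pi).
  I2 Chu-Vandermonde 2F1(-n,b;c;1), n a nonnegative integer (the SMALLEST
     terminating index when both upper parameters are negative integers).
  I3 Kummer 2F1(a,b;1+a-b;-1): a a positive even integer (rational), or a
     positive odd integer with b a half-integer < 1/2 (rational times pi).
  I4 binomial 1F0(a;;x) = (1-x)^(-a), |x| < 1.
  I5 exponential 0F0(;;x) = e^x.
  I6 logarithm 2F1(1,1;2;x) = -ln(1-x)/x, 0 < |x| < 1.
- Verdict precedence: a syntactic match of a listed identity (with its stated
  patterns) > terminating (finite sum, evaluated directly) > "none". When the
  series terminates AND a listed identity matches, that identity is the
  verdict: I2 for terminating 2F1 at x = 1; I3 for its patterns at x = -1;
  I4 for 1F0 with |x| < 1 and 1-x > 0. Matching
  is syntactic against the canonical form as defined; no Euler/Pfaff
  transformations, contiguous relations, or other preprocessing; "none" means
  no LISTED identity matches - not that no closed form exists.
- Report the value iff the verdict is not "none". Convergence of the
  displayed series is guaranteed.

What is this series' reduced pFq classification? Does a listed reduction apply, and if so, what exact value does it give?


The series (x = 1) is 2F1: upper {-3/11, 3}, lower {74/11}, prefactor -1/3. Verdict: Gauss's theorem (I1) matches (x = 1: the Gamma ratio telescopes since c-a-b = 4 > 0 and a = 3 in Z>0). Its exact value is -3731/13310.

The tell: from the first term -1/3: roots of the ratio polynomials (C = -1/3, x = 1) are the negated parameters.
Consecutive-term ratio: r(k) = 1 * (k-3/11) (k+3) / [(k+74/11) (k+1)] - rational; roots negated = parameters, x = 1, C = -1/3.


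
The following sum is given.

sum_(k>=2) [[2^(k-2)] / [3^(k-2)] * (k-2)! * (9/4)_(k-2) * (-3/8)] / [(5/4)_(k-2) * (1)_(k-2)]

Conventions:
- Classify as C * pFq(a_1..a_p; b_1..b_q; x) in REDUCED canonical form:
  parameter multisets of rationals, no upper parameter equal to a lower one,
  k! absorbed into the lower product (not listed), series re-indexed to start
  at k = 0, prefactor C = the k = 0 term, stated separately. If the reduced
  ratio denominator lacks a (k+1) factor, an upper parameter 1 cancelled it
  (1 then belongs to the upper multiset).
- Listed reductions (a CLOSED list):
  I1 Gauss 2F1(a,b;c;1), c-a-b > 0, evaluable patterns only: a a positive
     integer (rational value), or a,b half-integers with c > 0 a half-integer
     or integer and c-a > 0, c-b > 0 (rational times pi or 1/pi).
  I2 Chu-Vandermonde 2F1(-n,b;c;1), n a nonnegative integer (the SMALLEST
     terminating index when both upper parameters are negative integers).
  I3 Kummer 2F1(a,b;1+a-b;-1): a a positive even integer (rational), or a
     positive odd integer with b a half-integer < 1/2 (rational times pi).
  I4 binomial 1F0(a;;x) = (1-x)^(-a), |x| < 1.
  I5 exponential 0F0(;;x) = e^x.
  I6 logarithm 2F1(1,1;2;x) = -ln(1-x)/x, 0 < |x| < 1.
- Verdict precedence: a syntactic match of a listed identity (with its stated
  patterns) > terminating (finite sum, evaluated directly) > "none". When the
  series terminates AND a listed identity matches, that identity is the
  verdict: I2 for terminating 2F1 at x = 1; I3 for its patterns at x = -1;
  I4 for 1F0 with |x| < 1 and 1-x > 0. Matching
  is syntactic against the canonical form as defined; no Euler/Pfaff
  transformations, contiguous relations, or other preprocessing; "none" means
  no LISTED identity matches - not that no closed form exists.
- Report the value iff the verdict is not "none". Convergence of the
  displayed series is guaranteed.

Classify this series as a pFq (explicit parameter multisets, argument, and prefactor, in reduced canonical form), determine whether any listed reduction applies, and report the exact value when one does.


x = 2/3 here; the reduced form reads 2F1, upper {1, 9/4}, lower {5/4}, C = -3/8. Verdict: none. A 2F1 with upper {1, 9/4} fits none of I1-I6 at x = 2/3; the sum runs forever.

Key observation: from the first term -3/8: the factorial ratio (C = -3/8) (k+a-1)!/(a-1)! is a rising factorial (a)_k.
Step ratio: r(k) = (2/3) * (k+1) (k+9/4) / [(k+5/4) (k+1)] - rational; roots negated = parameters, x = (2/3), C = -3/8.


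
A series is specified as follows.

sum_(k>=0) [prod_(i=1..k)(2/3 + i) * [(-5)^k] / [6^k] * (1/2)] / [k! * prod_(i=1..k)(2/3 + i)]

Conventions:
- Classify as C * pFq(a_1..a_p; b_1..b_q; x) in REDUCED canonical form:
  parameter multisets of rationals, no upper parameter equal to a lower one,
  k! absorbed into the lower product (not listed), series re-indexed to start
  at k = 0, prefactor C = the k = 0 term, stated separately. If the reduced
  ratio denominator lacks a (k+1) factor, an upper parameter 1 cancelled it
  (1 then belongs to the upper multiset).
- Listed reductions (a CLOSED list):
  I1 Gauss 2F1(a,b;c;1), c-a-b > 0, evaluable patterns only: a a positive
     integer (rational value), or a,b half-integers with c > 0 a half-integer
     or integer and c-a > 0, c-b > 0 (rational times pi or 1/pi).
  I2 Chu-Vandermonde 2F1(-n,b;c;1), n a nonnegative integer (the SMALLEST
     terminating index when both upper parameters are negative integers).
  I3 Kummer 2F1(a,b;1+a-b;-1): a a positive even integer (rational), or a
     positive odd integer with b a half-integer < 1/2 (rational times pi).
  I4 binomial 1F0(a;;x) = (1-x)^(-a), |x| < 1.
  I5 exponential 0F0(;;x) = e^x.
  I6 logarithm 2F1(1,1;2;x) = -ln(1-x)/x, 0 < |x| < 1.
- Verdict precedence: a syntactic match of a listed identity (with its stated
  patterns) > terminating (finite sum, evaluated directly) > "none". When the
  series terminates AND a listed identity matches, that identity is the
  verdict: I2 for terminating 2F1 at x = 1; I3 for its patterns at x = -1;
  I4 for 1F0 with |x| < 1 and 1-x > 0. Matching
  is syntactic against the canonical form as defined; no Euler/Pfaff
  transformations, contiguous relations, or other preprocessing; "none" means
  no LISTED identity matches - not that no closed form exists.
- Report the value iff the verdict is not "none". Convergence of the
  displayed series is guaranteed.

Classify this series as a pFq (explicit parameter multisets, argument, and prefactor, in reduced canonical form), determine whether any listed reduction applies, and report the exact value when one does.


First insight: x = (-5/6) and the lower running product (C = 1/2, x = -5/6) is a rising factorial.
Ratio: r(k) = (-5/6) * 1 / [(k+1)] - poly over poly, x = (-5/6) from leading terms; C = 1/2 at k = 0.

Canonical form: C = 1/2 times 0F0 with upper {-}, lower {-}, x = -5/6. Verdict (x = -5/6): the I5 exponential reduction applies (the 0F0 exponential series at x = -5/6). Sum: (1/2) * e^(-5/6).


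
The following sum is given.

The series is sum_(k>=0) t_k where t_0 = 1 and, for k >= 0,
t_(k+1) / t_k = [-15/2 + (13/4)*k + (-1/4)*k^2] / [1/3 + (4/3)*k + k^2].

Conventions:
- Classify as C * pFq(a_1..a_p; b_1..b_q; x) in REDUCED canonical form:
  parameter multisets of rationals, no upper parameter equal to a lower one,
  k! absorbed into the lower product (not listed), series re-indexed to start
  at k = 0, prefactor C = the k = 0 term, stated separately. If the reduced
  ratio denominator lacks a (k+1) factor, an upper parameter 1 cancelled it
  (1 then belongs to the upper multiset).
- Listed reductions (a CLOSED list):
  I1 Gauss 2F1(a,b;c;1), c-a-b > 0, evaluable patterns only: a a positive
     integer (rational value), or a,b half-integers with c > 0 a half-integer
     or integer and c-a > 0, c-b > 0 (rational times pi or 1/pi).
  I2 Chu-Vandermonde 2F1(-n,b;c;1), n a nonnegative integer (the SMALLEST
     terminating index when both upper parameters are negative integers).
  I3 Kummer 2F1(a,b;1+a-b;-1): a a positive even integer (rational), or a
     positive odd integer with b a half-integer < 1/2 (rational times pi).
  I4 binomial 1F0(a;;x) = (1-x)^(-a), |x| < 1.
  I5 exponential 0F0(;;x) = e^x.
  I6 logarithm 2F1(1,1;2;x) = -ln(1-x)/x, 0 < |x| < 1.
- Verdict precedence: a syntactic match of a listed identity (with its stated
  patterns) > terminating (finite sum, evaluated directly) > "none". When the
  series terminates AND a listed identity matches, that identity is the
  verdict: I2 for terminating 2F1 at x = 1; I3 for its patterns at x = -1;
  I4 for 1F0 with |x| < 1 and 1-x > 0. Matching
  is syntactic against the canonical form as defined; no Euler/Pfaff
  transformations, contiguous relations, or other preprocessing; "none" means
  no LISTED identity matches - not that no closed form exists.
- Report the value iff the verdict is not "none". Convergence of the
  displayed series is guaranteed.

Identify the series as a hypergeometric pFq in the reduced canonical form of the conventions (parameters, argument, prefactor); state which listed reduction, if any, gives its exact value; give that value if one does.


Reduced: x = -1/4, 2F1, upper = {-10, -3}, lower = {1/3}, C = 1. Verdict: terminating. (-3)_k vanishes past k = 3, leaving a 4-term sum, computed directly. Sum: 1259/224.

The tell: from the first term 1: roots of the ratio polynomials (C = 1, x = -1/4) are the negated parameters.
Step ratio: r(k) = (-1/4) * (k-10) (k-3) / [(k+1/3) (k+1)] - rational; roots negated = parameters, x = (-1/4), C = 1.


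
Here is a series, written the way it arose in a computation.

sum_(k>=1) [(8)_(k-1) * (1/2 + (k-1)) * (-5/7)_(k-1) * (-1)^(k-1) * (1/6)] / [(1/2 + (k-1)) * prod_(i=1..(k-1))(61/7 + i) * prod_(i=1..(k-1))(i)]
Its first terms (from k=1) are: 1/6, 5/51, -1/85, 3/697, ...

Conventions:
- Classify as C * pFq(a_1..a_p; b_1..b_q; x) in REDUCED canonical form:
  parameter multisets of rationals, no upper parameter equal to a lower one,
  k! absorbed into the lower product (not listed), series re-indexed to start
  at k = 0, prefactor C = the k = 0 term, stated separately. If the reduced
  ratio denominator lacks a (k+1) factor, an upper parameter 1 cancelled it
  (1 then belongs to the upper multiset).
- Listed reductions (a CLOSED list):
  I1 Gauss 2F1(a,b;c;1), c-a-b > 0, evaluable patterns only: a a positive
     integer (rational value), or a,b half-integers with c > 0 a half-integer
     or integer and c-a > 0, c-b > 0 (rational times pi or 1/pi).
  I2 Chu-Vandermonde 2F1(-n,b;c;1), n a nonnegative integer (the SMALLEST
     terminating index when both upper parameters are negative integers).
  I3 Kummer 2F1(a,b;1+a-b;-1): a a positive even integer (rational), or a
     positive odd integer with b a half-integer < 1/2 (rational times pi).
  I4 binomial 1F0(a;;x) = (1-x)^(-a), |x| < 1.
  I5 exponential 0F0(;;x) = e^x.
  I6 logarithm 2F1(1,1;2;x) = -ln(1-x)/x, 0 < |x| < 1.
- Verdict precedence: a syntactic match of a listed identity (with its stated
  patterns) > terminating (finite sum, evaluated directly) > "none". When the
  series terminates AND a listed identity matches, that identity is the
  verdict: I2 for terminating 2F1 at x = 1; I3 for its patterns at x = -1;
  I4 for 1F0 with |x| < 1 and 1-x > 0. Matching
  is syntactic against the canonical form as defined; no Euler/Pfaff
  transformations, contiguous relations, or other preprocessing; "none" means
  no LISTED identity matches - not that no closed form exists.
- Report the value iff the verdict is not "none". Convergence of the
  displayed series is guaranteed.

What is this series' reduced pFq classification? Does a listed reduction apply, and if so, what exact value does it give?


x = -1 here; the reduced form reads 2F1, upper {-5/7, 8}, lower {68/7}, C = 1/6. Verdict (x = -1): Kummer (I3) applies (x = -1; c = 68/7 equals 1+a-b for upper {-5/7, 8}: listed pattern). Value: 8601/33614.

The tell: x = (-1) and the product of the first k integers (prefactor 1/6) is k!.
Consecutive-term ratio: r(k) = (-1) * (k-5/7) (k+8) / [(k+68/7) (k+1)] - rational; roots negated = parameters, x = (-1), C = 1/6.


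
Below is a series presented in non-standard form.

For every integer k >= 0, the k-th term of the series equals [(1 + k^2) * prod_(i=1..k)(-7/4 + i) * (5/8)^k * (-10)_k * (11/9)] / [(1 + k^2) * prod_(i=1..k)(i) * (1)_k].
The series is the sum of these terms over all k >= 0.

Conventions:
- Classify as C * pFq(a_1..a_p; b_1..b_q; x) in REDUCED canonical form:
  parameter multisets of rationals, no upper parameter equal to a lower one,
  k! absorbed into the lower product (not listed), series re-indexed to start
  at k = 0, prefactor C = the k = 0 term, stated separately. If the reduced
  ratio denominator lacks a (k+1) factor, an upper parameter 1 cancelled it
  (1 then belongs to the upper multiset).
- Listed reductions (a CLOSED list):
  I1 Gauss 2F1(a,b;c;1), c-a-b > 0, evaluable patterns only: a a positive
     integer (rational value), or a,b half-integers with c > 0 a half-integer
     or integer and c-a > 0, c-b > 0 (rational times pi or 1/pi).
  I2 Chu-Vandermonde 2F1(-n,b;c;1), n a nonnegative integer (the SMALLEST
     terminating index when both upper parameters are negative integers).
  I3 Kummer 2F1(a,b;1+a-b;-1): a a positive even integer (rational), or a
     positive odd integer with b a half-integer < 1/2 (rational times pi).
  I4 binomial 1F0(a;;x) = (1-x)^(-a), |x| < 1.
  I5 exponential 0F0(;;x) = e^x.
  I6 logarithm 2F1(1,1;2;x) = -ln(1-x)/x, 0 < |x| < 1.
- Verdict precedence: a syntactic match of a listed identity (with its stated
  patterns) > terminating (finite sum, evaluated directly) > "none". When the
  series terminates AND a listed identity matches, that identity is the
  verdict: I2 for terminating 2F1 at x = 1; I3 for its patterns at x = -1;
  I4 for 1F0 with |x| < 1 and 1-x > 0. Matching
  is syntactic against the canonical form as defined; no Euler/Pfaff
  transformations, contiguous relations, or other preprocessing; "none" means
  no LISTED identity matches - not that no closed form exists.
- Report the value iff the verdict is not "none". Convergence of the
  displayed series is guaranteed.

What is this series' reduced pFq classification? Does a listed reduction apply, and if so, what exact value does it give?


Key step: x = (5/8) and the running product (C = 11/9) telescopes to a rising factorial.
Adjacent-term ratio: r(k) = (5/8) * (k-10) (k-3/4) / [(k+1) (k+1)] - rational; roots negated = parameters, x = (5/8), C = 11/9.

The series (x = 5/8) is 2F1: upper {-10, -3/4}, lower {1}, prefactor 11/9. Verdict: terminating - the sum ends at index 10 because -10 is a negative integer; exact evaluation follows. Sum: 4993440063323343203/864691128455135232.


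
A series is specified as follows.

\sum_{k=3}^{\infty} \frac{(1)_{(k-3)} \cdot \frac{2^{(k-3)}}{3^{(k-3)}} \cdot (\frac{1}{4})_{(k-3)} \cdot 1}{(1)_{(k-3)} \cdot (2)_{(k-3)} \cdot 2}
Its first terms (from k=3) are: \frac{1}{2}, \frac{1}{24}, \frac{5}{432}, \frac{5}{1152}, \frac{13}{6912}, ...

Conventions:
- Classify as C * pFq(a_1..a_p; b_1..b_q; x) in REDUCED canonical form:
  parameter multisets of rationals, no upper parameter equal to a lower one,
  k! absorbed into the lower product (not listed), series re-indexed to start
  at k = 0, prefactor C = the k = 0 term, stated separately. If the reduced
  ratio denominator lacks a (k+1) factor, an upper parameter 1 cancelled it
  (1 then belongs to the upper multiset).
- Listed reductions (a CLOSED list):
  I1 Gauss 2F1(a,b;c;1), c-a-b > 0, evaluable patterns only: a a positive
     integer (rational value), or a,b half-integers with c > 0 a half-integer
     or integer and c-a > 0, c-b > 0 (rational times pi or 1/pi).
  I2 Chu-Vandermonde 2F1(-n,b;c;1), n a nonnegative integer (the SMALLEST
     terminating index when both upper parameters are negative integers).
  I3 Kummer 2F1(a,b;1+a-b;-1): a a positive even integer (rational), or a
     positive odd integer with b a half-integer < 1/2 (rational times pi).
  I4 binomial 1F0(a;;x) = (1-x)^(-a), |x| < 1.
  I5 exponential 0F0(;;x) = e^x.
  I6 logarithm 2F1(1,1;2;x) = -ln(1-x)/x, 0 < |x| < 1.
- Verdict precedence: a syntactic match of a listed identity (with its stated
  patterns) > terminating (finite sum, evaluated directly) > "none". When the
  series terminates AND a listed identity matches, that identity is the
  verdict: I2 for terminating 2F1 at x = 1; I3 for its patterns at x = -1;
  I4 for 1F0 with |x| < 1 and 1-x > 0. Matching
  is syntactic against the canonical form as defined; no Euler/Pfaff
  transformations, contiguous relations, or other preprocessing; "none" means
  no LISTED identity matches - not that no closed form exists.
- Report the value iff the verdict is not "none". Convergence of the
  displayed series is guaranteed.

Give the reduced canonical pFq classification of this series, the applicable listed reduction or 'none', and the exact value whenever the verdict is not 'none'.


Reduced: x = \frac{2}{3}, 2F1, upper = {\frac{1}{4}, 1}, lower = {2}, C = \frac{1}{2}. Verdict: none. Every listed pattern misses the 2F1 form at \frac{2}{3}, upper {\frac{1}{4}, 1}.

First insight: t_0 being \frac{1}{2}, (1)_k (prefactor 1/2) is k! itself.
Step ratio: r(k) = \frac{2}{3} * (k+\frac{1}{4}) (k+1) / [(k+2) (k+1)] - rational in k, leading ratio \frac{2}{3}; with t_0 = \frac{1}{2}, classification follows.


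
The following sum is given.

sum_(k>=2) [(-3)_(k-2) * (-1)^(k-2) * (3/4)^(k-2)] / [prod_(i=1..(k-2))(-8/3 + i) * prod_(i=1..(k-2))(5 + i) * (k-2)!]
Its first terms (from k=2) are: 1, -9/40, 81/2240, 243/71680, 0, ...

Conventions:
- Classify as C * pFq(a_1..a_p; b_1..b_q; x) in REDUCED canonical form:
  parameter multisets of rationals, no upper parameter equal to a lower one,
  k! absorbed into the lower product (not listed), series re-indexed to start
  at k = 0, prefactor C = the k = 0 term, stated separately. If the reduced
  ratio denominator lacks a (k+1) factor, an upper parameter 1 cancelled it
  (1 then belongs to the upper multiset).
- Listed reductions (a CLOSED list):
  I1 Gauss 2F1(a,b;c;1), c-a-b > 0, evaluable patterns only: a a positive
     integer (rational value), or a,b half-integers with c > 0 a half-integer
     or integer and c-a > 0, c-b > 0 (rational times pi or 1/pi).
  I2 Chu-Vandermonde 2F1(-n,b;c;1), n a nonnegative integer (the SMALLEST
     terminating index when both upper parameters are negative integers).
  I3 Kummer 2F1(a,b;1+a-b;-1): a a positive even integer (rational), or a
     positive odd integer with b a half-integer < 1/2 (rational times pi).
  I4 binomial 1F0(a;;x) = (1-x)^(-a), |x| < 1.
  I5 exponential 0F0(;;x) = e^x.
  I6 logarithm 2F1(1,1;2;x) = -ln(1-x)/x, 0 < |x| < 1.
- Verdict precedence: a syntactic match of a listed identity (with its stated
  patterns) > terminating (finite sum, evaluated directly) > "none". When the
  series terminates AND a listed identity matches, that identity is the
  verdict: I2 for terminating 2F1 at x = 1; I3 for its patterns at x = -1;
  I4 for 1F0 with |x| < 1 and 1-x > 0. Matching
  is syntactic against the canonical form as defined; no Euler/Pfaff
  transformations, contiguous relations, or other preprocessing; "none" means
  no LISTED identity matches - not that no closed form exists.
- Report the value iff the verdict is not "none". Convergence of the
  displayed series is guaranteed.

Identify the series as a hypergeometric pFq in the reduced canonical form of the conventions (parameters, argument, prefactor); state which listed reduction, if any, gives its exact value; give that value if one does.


With C = 1: the canonical form is 1F2(-3; -5/3, 6; -3/4). Verdict: terminating - upper parameter -3 makes this a finite sum (last index 3), evaluated exactly. Sum: 8341/10240.

Structural cue: x = (-3/4) and the (-1)^k factor (prefactor 1) folds into the argument's sign.
Term ratio: r(k) = (-3/4) * (k-3) / [(k-5/3) (k+6) (k+1)] - rational in k, leading ratio (-3/4); with t_0 = 1, classification follows.


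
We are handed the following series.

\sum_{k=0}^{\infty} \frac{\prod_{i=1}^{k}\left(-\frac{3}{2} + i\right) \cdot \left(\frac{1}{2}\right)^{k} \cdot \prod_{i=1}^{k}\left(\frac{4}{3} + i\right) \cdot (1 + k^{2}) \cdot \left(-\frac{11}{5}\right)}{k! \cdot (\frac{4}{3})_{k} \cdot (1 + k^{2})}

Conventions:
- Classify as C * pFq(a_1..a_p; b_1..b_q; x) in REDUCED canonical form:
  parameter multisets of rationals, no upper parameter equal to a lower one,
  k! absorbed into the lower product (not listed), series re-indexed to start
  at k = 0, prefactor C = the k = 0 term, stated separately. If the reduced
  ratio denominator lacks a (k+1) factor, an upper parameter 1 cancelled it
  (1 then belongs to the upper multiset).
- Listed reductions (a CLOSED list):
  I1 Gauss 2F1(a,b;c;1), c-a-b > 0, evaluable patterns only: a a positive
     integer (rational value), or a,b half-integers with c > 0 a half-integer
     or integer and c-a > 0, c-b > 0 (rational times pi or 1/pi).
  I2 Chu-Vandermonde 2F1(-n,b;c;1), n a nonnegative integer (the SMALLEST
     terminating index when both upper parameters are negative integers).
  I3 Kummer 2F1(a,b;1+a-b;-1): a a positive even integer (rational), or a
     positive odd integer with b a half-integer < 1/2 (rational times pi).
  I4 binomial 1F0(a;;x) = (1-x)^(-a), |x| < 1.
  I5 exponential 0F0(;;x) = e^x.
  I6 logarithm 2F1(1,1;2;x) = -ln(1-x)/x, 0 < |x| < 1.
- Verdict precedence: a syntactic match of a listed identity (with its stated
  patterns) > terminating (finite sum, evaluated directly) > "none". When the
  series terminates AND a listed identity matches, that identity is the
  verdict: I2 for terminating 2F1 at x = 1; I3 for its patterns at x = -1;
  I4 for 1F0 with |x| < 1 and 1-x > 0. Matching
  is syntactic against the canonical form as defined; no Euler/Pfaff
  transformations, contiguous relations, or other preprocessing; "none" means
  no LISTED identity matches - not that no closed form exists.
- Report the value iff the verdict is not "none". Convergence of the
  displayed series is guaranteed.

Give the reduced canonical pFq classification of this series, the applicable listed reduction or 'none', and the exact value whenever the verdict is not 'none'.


First insight: x = \frac{1}{2} and the running product (C = -11/5, x = 1/2) telescopes to a rising factorial.
Consecutive-term ratio: r(k) = \frac{1}{2} * (k-\frac{1}{2}) (k+\frac{7}{3}) / [(k+\frac{4}{3}) (k+1)] - rational in k. x = \frac{1}{2}; t_0 = -\frac{11}{5}; negate the roots.

This is -\frac{11}{5} * 2F1(-\frac{1}{2}, \frac{7}{3}; \frac{4}{3}; \frac{1}{2}) in reduced canonical form. Verdict: none - this 2F1 at x = \frac{1}{2} matches no listed pattern, and upper {-\frac{1}{2}, \frac{7}{3}} holds no stopper.


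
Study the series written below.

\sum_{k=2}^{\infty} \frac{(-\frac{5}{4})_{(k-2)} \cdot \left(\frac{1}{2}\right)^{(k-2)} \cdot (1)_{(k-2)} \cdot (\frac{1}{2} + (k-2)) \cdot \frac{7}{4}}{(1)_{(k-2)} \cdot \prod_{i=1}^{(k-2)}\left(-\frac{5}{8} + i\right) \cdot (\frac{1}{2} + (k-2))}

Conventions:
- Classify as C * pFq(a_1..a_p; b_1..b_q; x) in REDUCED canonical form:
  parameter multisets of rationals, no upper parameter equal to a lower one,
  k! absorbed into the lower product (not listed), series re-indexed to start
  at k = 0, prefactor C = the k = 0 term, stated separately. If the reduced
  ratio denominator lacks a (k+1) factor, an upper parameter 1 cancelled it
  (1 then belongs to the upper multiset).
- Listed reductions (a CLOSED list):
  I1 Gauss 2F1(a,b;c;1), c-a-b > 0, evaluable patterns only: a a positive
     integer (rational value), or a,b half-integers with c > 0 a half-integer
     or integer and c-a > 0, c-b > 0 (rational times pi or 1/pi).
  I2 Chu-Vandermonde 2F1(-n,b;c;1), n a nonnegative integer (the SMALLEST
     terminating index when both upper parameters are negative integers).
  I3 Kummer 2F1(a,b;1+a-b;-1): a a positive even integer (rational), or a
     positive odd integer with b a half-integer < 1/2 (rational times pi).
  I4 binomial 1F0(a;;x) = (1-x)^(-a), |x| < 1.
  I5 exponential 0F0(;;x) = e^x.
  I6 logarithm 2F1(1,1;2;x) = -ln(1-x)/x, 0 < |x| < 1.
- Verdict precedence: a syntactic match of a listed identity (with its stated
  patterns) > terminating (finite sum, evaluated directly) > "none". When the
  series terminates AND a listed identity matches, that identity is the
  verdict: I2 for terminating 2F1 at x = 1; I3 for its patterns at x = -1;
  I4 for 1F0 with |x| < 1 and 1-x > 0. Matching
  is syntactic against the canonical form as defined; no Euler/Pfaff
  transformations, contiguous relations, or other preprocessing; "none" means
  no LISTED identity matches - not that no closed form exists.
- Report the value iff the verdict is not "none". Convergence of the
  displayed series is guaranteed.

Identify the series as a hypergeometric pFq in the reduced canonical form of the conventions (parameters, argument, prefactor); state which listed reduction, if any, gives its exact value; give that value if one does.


At argument \frac{1}{2}: a 2F1 with upper {-\frac{5}{4}, 1}, lower {\frac{3}{8}}, scaled by C = \frac{7}{4}. Verdict: none here - no I1-I6 shape fits x = \frac{1}{2} with lower {\frac{3}{8}}.

Key observation: with t_0 = \frac{7}{4}, the lower running product (prefactor 7/4) is a rising factorial.
Adjacent-term ratio: r(k) = \frac{1}{2} * (k-\frac{5}{4}) (k+1) / [(k+\frac{3}{8}) (k+1)] - rational in k, leading ratio \frac{1}{2}; with t_0 = \frac{7}{4}, classification follows.


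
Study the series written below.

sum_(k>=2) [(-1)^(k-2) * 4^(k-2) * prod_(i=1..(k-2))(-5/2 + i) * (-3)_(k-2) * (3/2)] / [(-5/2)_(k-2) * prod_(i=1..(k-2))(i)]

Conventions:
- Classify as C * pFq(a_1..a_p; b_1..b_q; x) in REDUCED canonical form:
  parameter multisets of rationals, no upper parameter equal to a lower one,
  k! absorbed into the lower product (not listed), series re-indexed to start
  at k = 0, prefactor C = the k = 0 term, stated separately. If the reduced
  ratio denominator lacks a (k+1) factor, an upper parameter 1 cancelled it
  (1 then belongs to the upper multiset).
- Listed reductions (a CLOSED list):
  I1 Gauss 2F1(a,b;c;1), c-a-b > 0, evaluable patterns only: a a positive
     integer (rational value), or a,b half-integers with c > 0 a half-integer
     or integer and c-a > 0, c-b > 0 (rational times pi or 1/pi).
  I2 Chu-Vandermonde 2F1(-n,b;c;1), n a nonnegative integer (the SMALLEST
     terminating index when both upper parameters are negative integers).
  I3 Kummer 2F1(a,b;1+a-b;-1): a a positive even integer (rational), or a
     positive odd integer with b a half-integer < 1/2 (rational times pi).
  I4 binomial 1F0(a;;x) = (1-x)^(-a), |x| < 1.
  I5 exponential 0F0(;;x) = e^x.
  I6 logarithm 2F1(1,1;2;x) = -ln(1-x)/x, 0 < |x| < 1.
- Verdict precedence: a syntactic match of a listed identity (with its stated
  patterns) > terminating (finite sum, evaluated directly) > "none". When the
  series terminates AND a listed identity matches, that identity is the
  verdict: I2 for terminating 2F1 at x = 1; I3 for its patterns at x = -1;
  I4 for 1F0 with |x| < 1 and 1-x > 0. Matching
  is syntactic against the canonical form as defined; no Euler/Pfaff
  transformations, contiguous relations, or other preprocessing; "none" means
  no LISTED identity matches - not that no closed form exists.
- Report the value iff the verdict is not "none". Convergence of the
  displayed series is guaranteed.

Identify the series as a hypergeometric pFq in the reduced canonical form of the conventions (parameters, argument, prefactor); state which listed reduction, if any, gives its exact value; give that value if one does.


At argument -4: a 2F1 with upper {-3, -3/2}, lower {-5/2}, scaled by C = 3/2. Verdict: terminating. With -3 upstairs the series is a 4-term polynomial sum; evaluated term by term. Hence: 15/2.

Key observation: from the first term 3/2: the product of the first k integers (C = 3/2, x = -4) is k!.
Consecutive-term ratio: r(k) = (-4) * (k-3) (k-3/2) / [(k-5/2) (k+1)] - poly over poly, x = (-4) from leading terms; C = 3/2 at k = 0.


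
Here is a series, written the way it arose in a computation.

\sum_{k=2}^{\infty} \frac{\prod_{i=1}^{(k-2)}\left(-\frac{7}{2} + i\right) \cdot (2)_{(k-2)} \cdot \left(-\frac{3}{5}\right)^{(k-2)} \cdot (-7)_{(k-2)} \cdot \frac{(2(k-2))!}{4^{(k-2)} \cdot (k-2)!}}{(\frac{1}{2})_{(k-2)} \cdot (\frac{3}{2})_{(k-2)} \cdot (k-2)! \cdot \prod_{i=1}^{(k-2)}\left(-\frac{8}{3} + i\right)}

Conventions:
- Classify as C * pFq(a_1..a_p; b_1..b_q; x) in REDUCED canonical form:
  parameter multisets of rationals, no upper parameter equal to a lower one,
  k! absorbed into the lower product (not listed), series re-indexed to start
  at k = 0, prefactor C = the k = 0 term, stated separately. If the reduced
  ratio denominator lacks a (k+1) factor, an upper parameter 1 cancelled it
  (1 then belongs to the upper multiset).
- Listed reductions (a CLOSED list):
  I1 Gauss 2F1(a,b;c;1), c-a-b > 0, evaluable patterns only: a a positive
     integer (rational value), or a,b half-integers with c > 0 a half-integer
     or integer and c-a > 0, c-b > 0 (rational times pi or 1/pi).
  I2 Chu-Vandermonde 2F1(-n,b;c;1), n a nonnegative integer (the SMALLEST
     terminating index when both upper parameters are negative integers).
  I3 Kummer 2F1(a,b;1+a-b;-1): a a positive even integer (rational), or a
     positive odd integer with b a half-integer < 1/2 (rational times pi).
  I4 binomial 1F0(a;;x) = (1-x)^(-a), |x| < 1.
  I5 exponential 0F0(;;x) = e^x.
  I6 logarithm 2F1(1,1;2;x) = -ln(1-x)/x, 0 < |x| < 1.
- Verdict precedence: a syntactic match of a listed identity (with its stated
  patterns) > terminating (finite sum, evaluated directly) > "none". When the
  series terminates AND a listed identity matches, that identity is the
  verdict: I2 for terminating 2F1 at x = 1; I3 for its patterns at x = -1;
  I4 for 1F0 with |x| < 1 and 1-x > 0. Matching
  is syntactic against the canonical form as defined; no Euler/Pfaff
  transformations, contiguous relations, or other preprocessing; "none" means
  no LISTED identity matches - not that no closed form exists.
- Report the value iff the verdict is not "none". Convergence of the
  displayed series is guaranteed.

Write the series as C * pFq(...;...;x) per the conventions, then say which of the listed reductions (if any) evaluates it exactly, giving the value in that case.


With C = 1: the canonical form is 3F2(-7, -\frac{5}{2}, 2; -\frac{5}{3}, \frac{3}{2}; -\frac{3}{5}). Verdict: terminating. (-7)_k vanishes past k = 7, leaving a 8-term sum, computed directly. Its exact value is -\frac{215728128964}{5083203125}.

First insight: from the first term 1: the parameter 1/2 appears in both the upper and lower lists and cancels.
Step ratio: r(k) = -\frac{3}{5} * (k-7) (k-\frac{5}{2}) (k+2) / [(k-\frac{5}{3}) (k+\frac{3}{2}) (k+1)] - rational in k. x = -\frac{3}{5}; t_0 = 1; negate the roots.


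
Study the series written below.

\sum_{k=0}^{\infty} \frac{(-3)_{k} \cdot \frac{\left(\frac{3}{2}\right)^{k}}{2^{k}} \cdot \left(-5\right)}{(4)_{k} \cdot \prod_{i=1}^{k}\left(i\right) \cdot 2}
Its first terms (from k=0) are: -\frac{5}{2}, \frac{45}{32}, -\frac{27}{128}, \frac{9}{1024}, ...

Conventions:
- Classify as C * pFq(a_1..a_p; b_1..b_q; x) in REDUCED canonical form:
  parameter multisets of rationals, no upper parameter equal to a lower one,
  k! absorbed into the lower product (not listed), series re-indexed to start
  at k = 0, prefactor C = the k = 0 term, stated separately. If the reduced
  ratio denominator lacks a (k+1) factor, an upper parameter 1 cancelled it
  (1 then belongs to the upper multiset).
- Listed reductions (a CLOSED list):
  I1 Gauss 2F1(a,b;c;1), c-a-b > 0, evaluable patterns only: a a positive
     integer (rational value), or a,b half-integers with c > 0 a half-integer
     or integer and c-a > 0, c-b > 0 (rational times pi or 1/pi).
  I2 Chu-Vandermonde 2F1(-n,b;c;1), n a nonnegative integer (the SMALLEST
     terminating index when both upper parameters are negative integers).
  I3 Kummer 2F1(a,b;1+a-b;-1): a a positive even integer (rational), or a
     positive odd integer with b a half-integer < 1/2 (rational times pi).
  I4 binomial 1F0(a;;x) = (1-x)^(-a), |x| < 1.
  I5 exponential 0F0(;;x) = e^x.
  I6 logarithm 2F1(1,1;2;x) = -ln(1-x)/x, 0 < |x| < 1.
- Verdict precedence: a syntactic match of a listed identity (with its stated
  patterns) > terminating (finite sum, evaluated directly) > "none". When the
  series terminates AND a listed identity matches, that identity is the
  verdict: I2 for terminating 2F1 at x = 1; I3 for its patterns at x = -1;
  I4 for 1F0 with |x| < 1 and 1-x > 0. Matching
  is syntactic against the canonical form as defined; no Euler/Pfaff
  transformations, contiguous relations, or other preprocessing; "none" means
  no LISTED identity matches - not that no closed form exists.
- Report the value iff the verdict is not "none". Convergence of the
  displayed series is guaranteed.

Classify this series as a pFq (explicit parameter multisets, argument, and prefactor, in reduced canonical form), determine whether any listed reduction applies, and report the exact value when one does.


Classification (C = -\frac{5}{2}): 1F1 with upper {-3}, lower {4}, argument x = \frac{3}{4}. Verdict: terminating. (-3)_k vanishes past k = 3, leaving a 4-term sum, computed directly. Value: -\frac{1327}{1024}.

Key observation: t_0 = -\frac{5}{2} here, and the two k-th powers (prefactor -5/2) combine into one argument.
Ratio: r(k) = \frac{3}{4} * (k-3) / [(k+4) (k+1)] - rational in k, leading ratio \frac{3}{4}; with t_0 = -\frac{5}{2}, classification follows.


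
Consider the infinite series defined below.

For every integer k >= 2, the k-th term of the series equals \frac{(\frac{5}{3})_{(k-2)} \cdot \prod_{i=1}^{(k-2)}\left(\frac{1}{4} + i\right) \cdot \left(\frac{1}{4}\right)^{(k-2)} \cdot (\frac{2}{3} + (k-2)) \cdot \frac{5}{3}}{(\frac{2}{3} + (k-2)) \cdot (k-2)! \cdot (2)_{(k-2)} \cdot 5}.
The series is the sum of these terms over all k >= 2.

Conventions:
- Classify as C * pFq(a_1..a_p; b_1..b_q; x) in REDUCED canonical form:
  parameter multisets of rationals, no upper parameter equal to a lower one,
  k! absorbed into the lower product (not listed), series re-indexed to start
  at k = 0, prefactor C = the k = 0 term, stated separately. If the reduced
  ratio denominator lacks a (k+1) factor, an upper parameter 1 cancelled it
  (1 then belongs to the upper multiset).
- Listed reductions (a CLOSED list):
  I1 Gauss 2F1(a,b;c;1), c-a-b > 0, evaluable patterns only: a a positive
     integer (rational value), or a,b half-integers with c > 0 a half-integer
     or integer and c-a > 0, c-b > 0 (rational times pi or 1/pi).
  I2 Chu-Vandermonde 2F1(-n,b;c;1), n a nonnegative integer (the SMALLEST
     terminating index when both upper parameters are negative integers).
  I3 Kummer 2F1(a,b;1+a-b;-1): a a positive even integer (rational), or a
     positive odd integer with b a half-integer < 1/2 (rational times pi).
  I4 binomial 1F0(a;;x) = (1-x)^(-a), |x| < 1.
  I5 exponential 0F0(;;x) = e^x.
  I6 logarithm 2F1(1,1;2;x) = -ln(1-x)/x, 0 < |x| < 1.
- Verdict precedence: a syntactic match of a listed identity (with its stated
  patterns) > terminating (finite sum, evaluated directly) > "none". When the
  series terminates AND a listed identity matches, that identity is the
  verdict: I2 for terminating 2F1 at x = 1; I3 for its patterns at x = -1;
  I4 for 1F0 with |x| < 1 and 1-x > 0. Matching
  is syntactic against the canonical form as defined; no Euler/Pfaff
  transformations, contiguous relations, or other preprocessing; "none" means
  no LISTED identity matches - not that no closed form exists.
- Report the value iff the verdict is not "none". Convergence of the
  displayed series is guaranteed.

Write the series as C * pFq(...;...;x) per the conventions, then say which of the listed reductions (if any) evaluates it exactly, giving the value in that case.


Prefactor \frac{1}{3}, argument \frac{1}{4}: 2F1 with upper {\frac{5}{4}, \frac{5}{3}} over lower {2}. Verdict: none. No listed pattern accepts 2F1(\frac{5}{4}, \frac{5}{3}; 2; \frac{1}{4}).

Key step: t_0 = \frac{1}{3} here, and the constant factors (C = 1/3, x = 1/4) combine into one prefactor.
Ratio: r(k) = \frac{1}{4} * (k+\frac{5}{4}) (k+\frac{5}{3}) / [(k+2) (k+1)] - rational; roots negated = parameters, x = \frac{1}{4}, C = \frac{1}{3}.


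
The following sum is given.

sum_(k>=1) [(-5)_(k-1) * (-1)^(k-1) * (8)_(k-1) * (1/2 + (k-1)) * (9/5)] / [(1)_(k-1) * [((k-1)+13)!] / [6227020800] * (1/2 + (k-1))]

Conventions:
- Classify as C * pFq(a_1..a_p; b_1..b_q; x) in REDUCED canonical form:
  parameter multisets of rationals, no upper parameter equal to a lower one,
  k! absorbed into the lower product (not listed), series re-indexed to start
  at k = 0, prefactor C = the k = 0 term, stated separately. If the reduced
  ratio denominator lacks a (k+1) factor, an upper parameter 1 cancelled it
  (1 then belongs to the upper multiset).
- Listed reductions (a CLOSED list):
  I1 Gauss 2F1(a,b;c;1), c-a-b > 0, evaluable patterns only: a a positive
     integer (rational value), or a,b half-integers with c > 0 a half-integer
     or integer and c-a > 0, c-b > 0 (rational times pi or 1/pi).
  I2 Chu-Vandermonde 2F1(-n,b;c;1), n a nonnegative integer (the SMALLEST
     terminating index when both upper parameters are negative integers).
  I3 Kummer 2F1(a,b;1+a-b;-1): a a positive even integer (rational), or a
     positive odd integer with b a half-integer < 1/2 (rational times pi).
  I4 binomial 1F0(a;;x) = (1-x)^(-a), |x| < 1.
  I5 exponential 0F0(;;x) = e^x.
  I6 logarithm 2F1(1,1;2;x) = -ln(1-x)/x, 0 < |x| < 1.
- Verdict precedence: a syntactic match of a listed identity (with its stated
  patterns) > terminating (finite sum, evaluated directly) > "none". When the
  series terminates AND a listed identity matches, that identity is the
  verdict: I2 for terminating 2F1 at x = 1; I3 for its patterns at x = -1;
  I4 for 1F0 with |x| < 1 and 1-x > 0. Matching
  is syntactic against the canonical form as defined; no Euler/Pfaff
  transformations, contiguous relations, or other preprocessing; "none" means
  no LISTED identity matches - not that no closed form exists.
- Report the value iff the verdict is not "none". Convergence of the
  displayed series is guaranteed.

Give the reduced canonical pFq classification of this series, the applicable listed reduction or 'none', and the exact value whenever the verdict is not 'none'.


Prefactor 9/5, argument -1: 2F1 with upper {-5, 8} over lower {14}. Verdict: Kummer's theorem (I3) matches (x = -1; c = 14 equals 1+a-b for upper {-5, 8}: listed pattern). Sum: 1287/70.

Key step: t_0 being 9/5, the factor k + 1/2 cancels (top and bottom), leaving prefactor 9/5.
Adjacent-term ratio: r(k) = (-1) * (k-5) (k+8) / [(k+14) (k+1)] - rational in k. x = (-1); t_0 = 9/5; negate the roots.


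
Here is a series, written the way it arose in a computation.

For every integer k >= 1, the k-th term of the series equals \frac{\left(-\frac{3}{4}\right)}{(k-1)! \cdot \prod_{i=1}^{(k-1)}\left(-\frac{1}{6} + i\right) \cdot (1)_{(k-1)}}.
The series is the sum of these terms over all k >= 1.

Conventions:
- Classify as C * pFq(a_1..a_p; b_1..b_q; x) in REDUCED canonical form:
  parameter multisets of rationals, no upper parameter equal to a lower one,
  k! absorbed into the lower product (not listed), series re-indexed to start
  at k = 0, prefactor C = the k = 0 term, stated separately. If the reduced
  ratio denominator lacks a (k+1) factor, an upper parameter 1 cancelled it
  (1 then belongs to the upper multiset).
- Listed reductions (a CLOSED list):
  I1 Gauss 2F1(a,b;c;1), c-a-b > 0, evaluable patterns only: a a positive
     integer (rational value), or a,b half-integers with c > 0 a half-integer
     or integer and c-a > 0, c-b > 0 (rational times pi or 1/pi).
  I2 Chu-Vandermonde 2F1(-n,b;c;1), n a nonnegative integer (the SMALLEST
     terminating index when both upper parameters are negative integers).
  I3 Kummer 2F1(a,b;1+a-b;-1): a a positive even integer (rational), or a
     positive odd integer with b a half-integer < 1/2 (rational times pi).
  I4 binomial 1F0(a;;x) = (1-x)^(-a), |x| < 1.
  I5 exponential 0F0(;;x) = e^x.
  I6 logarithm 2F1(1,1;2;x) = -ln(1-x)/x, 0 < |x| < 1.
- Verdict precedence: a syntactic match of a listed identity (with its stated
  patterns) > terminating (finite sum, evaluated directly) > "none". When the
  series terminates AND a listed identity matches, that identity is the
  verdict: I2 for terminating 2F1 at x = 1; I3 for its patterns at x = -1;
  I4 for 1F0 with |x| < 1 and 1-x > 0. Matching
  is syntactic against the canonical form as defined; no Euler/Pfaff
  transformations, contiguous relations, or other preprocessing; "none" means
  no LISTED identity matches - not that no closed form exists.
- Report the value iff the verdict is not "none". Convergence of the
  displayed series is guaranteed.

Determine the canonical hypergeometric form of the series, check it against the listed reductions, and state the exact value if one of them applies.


First insight: t_0 = -\frac{3}{4} here, and the denominator's factorial ratio (C = -3/4) is a lower Pochhammer.
Adjacent-term ratio: r(k) = 1 * 1 / [(k+\frac{5}{6}) (k+1) (k+1)] - rational; roots negated = parameters, x = 1, C = -\frac{3}{4}.

This is -\frac{3}{4} * 0F2(-; \frac{5}{6}, 1; 1) in reduced canonical form. Verdict: no listed reduction: x = 1 and upper {-} fail every I1-I6 pattern.
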